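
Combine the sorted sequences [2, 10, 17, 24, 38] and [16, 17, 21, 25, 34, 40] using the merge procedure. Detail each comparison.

Merging process:

Compare 2 vs 16: take 2 from left. Merged: [2]
Compare 10 vs 16: take 10 from left. Merged: [2, 10]
Compare 17 vs 16: take 16 from right. Merged: [2, 10, 16]
Compare 17 vs 17: take 17 from left. Merged: [2, 10, 16, 17]
Compare 24 vs 17: take 17 from right. Merged: [2, 10, 16, 17, 17]
Compare 24 vs 21: take 21 from right. Merged: [2, 10, 16, 17, 17, 21]
Compare 24 vs 25: take 24 from left. Merged: [2, 10, 16, 17, 17, 21, 24]
Compare 38 vs 25: take 25 from right. Merged: [2, 10, 16, 17, 17, 21, 24, 25]
Compare 38 vs 34: take 34 from right. Merged: [2, 10, 16, 17, 17, 21, 24, 25, 34]
Compare 38 vs 40: take 38 from left. Merged: [2, 10, 16, 17, 17, 21, 24, 25, 34, 38]
Append remaining from right: [40]. Merged: [2, 10, 16, 17, 17, 21, 24, 25, 34, 38, 40]

Final merged array: [2, 10, 16, 17, 17, 21, 24, 25, 34, 38, 40]
Total comparisons: 10

The merged array is [2, 10, 16, 17, 17, 21, 24, 25, 34, 38, 40], requiring 10 comparisons. The merge step runs in O(n) time where n is the total number of elements.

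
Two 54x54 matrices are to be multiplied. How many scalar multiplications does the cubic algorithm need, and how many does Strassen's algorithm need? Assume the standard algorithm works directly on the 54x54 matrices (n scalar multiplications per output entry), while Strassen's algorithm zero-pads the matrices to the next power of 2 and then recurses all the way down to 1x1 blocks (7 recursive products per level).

Matrix multiplication for 54x54 matrices:

Strassen's algorithm requires power-of-2 dimensions. Pad 54x54 to 64x64 (next power of 2).

Standard algorithm: 54^3 = 157464 multiplications
Strassen's algorithm: 7^(log2(64)) = 7^6 = 117649 multiplications
Savings: 157464 - 117649 = 39815 multiplications

Standard: 157464 multiplications (54^3). Strassen: 117649 multiplications (7^6, after padding to 64x64). Strassen reduces 8 recursive multiplications to 7 at each level.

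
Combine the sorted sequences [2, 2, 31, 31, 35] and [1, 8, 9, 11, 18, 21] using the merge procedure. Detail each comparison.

Merging process:

Compare 2 vs 1: take 1 from right. Merged: [1]
Compare 2 vs 8: take 2 from left. Merged: [1, 2]
Compare 2 vs 8: take 2 from left. Merged: [1, 2, 2]
Compare 31 vs 8: take 8 from right. Merged: [1, 2, 2, 8]
Compare 31 vs 9: take 9 from right. Merged: [1, 2, 2, 8, 9]
Compare 31 vs 11: take 11 from right. Merged: [1, 2, 2, 8, 9, 11]
Compare 31 vs 18: take 18 from right. Merged: [1, 2, 2, 8, 9, 11, 18]
Compare 31 vs 21: take 21 from right. Merged: [1, 2, 2, 8, 9, 11, 18, 21]
Append remaining from left: [31, 31, 35]. Merged: [1, 2, 2, 8, 9, 11, 18, 21, 31, 31, 35]

Final merged array: [1, 2, 2, 8, 9, 11, 18, 21, 31, 31, 35]
Total comparisons: 8

The merged array is [1, 2, 2, 8, 9, 11, 18, 21, 31, 31, 35], requiring 8 comparisons. The merge step runs in O(n) time where n is the total number of elements.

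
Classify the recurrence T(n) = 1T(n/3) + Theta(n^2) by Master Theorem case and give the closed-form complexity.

Master Theorem for T(n) = 1T(n/3) + O(n^2):

a = 1, b = 3, c = 2
log_b(a) = log_3(1) = 0.0000

Case 3: c = 2 > log_3(1) = 0.0000
T(n) = O(n^2) = O(n^2)

For T(n) = 1T(n/3) + O(n^2): log_3(1) = 0.0000. This is Case 3 of the Master Theorem (c > log_b(a), work dominated by root), giving O(n^2).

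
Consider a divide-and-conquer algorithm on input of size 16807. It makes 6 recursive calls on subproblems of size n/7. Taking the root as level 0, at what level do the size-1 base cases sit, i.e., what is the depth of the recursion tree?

For divide and conquer with division factor 7:

Problem sizes at each level:
Level 0: 16807
Level 1: 2401
Level 2: 343
Level 3: 49
Level 4: 7
Level 5: 1

The root is level 0 and the size-1 base case is level 5 (the tree spans levels 0 through 5, i.e. 6 levels counting the root), so the depth is the number of divisions: log_7(16807) = 5

The recursion tree depth is log_7(16807) = 5. At each level, the problem size is divided by 7, so it takes 5 divisions to reduce to a base case of size 1. The algorithm makes 6 recursive calls at each level.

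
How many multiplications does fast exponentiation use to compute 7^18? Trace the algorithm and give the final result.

Computing 7^18 by squaring (build up from 7^1; each line after the first costs one multiplication):

7^1 = 7
7^2 = (7^1)^2 = 7^2 = 49
7^4 = (7^2)^2 = 49^2 = 2401
7^8 = (7^4)^2 = 2401^2 = 5764801
7^9 = 7 * 7^8 = 7 * 5764801 = 40353607
7^18 = (7^9)^2 = 40353607^2 = 1628413597910449

Result: 1628413597910449
Multiplications needed: 5 (5 lines after 7^1)

7^18 = 1628413597910449. Using exponentiation by squaring, this requires 5 multiplications. The key idea: if the exponent is even, square the half-power; if odd, multiply by the base once.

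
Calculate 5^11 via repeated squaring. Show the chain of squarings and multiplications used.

Computing 5^11 by squaring (build up from 5^1; each line after the first costs one multiplication):

5^1 = 5
5^2 = (5^1)^2 = 5^2 = 25
5^4 = (5^2)^2 = 25^2 = 625
5^5 = 5 * 5^4 = 5 * 625 = 3125
5^10 = (5^5)^2 = 3125^2 = 9765625
5^11 = 5 * 5^10 = 5 * 9765625 = 48828125

Result: 48828125
Multiplications needed: 5 (5 lines after 5^1)

5^11 = 48828125. Using exponentiation by squaring, this requires 5 multiplications. The key idea: if the exponent is even, square the half-power; if odd, multiply by the base once.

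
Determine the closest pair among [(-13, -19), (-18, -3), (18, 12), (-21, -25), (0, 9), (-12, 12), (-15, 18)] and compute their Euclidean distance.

Computing all pairwise distances among 7 points:

d((-13, -19), (-18, -3)) = 16.7631
d((-13, -19), (18, 12)) = 43.8406
d((-13, -19), (-21, -25)) = 10.0
d((-13, -19), (0, 9)) = 30.8707
d((-13, -19), (-12, 12)) = 31.0161
d((-13, -19), (-15, 18)) = 37.054
d((-18, -3), (18, 12)) = 39.0
d((-18, -3), (-21, -25)) = 22.2036
d((-18, -3), (0, 9)) = 21.6333
d((-18, -3), (-12, 12)) = 16.1555
d((-18, -3), (-15, 18)) = 21.2132
d((18, 12), (-21, -25)) = 53.7587
d((18, 12), (0, 9)) = 18.2483
d((18, 12), (-12, 12)) = 30.0
d((18, 12), (-15, 18)) = 33.541
d((-21, -25), (0, 9)) = 39.9625
d((-21, -25), (-12, 12)) = 38.0789
d((-21, -25), (-15, 18)) = 43.4166
d((0, 9), (-12, 12)) = 12.3693
d((0, 9), (-15, 18)) = 17.4929
d((-12, 12), (-15, 18)) = 6.7082 <-- minimum

Closest pair: (-12, 12) and (-15, 18) with distance 6.7082

The closest pair is (-12, 12) and (-15, 18) with Euclidean distance 6.7082. For 7 points, brute-force pairwise comparison is shown above. For large n, the divide-and-conquer algorithm (sort by x, recurse on halves, check the dividing strip) achieves O(n log n).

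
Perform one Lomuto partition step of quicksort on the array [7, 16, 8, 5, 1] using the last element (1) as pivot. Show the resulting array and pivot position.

Lomuto partition with pivot = 1:

Initial array: [7, 16, 8, 5, 1]

arr[0]=7 > 1: no swap
arr[1]=16 > 1: no swap
arr[2]=8 > 1: no swap
arr[3]=5 > 1: no swap

Place pivot at position 0: [1, 16, 8, 5, 7]
Pivot position: 0

After partitioning with pivot 1, the array becomes [1, 16, 8, 5, 7]. The pivot is placed at index 0. All elements to the left of the pivot are <= 1, and all elements to the right are > 1.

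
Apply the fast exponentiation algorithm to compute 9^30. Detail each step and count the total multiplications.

Computing 9^30 by squaring (build up from 9^1; each line after the first costs one multiplication):

9^1 = 9
9^2 = (9^1)^2 = 9^2 = 81
9^3 = 9 * 9^2 = 9 * 81 = 729
9^6 = (9^3)^2 = 729^2 = 531441
9^7 = 9 * 9^6 = 9 * 531441 = 4782969
9^14 = (9^7)^2 = 4782969^2 = 22876792454961
9^15 = 9 * 9^14 = 9 * 22876792454961 = 205891132094649
9^30 = (9^15)^2 = 205891132094649^2 = 42391158275216203514294433201

Result: 42391158275216203514294433201
Multiplications needed: 7 (7 lines after 9^1)

9^30 = 42391158275216203514294433201. Using exponentiation by squaring, this requires 7 multiplications. The key idea: if the exponent is even, square the half-power; if odd, multiply by the base once.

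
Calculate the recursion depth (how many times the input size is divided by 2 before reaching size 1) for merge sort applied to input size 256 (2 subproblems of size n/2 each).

For divide and conquer with division factor 2:

Problem sizes at each level:
Level 0: 256
Level 1: 128
Level 2: 64
Level 3: 32
Level 4: 16
Level 5: 8
Level 6: 4
Level 7: 2
Level 8: 1

The root is level 0 and the size-1 base case is level 8 (the tree spans levels 0 through 8, i.e. 9 levels counting the root), so the depth is the number of divisions: log_2(256) = 8

The recursion tree depth is log_2(256) = 8. At each level, the problem size is divided by 2, so it takes 8 divisions to reduce to a base case of size 1. The algorithm makes 2 recursive calls at each level.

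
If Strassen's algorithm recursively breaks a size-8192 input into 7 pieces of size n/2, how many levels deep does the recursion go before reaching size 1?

For divide and conquer with division factor 2:

Problem sizes at each level:
Level 0: 8192
Level 1: 4096
Level 2: 2048
Level 3: 1024
Level 4: 512
Level 5: 256
Level 6: 128
Level 7: 64
Level 8: 32
Level 9: 16
Level 10: 8
Level 11: 4
Level 12: 2
Level 13: 1

The root is level 0 and the size-1 base case is level 13 (the tree spans levels 0 through 13, i.e. 14 levels counting the root), so the depth is the number of divisions: log_2(8192) = 13

The recursion tree depth is log_2(8192) = 13. At each level, the problem size is divided by 2, so it takes 13 divisions to reduce to a base case of size 1. The algorithm makes 7 recursive calls at each level.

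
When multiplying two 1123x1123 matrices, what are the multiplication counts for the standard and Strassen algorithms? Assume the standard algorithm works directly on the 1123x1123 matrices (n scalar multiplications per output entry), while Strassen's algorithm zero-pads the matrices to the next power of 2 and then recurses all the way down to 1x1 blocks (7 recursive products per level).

Matrix multiplication for 1123x1123 matrices:

Strassen's algorithm requires power-of-2 dimensions. Pad 1123x1123 to 2048x2048 (next power of 2).

Standard algorithm: 1123^3 = 1416247867 multiplications
Strassen's algorithm: 7^(log2(2048)) = 7^11 = 1977326743 multiplications
Difference: 1416247867 - 1977326743 = -561078876 (Strassen uses MORE here due to padding overhead — for small or just-over-power-of-2 n, padding can outweigh the per-level savings)

Standard: 1416247867 multiplications (1123^3). Strassen: 1977326743 multiplications (7^11, after padding to 2048x2048). Strassen reduces 8 recursive multiplications to 7 at each level.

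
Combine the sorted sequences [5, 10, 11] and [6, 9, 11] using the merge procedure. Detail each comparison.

Merging process:

Compare 5 vs 6: take 5 from left. Merged: [5]
Compare 10 vs 6: take 6 from right. Merged: [5, 6]
Compare 10 vs 9: take 9 from right. Merged: [5, 6, 9]
Compare 10 vs 11: take 10 from left. Merged: [5, 6, 9, 10]
Compare 11 vs 11: take 11 from left. Merged: [5, 6, 9, 10, 11]
Append remaining from right: [11]. Merged: [5, 6, 9, 10, 11, 11]

Final merged array: [5, 6, 9, 10, 11, 11]
Total comparisons: 5

The merged array is [5, 6, 9, 10, 11, 11], requiring 5 comparisons. The merge step runs in O(n) time where n is the total number of elements.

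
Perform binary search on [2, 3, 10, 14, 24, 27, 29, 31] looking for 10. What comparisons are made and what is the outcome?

Binary search for 10 in [2, 3, 10, 14, 24, 27, 29, 31]:

lo=0, hi=7, mid=3, arr[mid]=14 -> 14 > 10, search left half
lo=0, hi=2, mid=1, arr[mid]=3 -> 3 < 10, search right half
lo=2, hi=2, mid=2, arr[mid]=10 -> Found target at index 2!

Binary search finds 10 at index 2 after 3 comparisons. The search repeatedly halves the search space by comparing with the middle element.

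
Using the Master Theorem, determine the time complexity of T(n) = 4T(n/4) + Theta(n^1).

Master Theorem for T(n) = 4T(n/4) + O(n^1):

a = 4, b = 4, c = 1
log_b(a) = log_4(4) = 1.0000

Case 2: c = 1 = log_4(4) = 1.0000
T(n) = O(n^1 log n) = O(n log n)

For T(n) = 4T(n/4) + O(n^1): log_4(4) = 1.0000. This is Case 2 of the Master Theorem (c = log_b(a), equal work at all levels), giving O(n log n).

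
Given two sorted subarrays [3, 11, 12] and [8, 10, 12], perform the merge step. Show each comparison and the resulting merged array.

Merging process:

Compare 3 vs 8: take 3 from left. Merged: [3]
Compare 11 vs 8: take 8 from right. Merged: [3, 8]
Compare 11 vs 10: take 10 from right. Merged: [3, 8, 10]
Compare 11 vs 12: take 11 from left. Merged: [3, 8, 10, 11]
Compare 12 vs 12: take 12 from left. Merged: [3, 8, 10, 11, 12]
Append remaining from right: [12]. Merged: [3, 8, 10, 11, 12, 12]

Final merged array: [3, 8, 10, 11, 12, 12]
Total comparisons: 5

The merged array is [3, 8, 10, 11, 12, 12], requiring 5 comparisons. The merge step runs in O(n) time where n is the total number of elements.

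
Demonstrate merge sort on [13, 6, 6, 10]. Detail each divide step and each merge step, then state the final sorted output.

Merge sort trace:

Split: [13, 6, 6, 10] -> [13, 6] and [6, 10]
  Split: [13, 6] -> [13] and [6]
  Merge: [13] + [6] -> [6, 13]
  Split: [6, 10] -> [6] and [10]
  Merge: [6] + [10] -> [6, 10]
Merge: [6, 13] + [6, 10] -> [6, 6, 10, 13]

Final sorted array: [6, 6, 10, 13]

The merge sort proceeds by recursively splitting the array and merging sorted halves.
After all merges, the sorted array is [6, 6, 10, 13].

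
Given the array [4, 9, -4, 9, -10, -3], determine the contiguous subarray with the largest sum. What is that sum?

Using Kadane's algorithm on [4, 9, -4, 9, -10, -3]:

Scanning through the array:
Position 1 (value 9): max_ending_here = 13, max_so_far = 13
Position 2 (value -4): max_ending_here = 9, max_so_far = 13
Position 3 (value 9): max_ending_here = 18, max_so_far = 18
Position 4 (value -10): max_ending_here = 8, max_so_far = 18
Position 5 (value -3): max_ending_here = 5, max_so_far = 18

Maximum subarray: [4, 9, -4, 9]
Maximum sum: 18

The maximum subarray is [4, 9, -4, 9] with sum 18. This subarray runs from index 0 to index 3.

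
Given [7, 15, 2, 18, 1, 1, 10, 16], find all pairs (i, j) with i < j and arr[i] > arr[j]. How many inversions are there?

Finding inversions in [7, 15, 2, 18, 1, 1, 10, 16]:

(0, 2): arr[0]=7 > arr[2]=2
(0, 4): arr[0]=7 > arr[4]=1
(0, 5): arr[0]=7 > arr[5]=1
(1, 2): arr[1]=15 > arr[2]=2
(1, 4): arr[1]=15 > arr[4]=1
(1, 5): arr[1]=15 > arr[5]=1
(1, 6): arr[1]=15 > arr[6]=10
(2, 4): arr[2]=2 > arr[4]=1
(2, 5): arr[2]=2 > arr[5]=1
(3, 4): arr[3]=18 > arr[4]=1
(3, 5): arr[3]=18 > arr[5]=1
(3, 6): arr[3]=18 > arr[6]=10
(3, 7): arr[3]=18 > arr[7]=16

Total inversions: 13

The array has 13 inversion(s): (0,2), (0,4), (0,5), (1,2), (1,4), (1,5), (1,6), (2,4), (2,5), (3,4), (3,5), (3,6), (3,7). Each pair (i,j) satisfies i < j and arr[i] > arr[j].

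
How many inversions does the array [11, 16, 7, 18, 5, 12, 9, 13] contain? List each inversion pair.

Finding inversions in [11, 16, 7, 18, 5, 12, 9, 13]:

(0, 2): arr[0]=11 > arr[2]=7
(0, 4): arr[0]=11 > arr[4]=5
(0, 6): arr[0]=11 > arr[6]=9
(1, 2): arr[1]=16 > arr[2]=7
(1, 4): arr[1]=16 > arr[4]=5
(1, 5): arr[1]=16 > arr[5]=12
(1, 6): arr[1]=16 > arr[6]=9
(1, 7): arr[1]=16 > arr[7]=13
(2, 4): arr[2]=7 > arr[4]=5
(3, 4): arr[3]=18 > arr[4]=5
(3, 5): arr[3]=18 > arr[5]=12
(3, 6): arr[3]=18 > arr[6]=9
(3, 7): arr[3]=18 > arr[7]=13
(5, 6): arr[5]=12 > arr[6]=9

Total inversions: 14

The array has 14 inversion(s): (0,2), (0,4), (0,6), (1,2), (1,4), (1,5), (1,6), (1,7), (2,4), (3,4), (3,5), (3,6), (3,7), (5,6). Each pair (i,j) satisfies i < j and arr[i] > arr[j].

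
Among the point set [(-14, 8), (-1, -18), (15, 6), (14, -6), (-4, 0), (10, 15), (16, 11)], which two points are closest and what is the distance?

Computing all pairwise distances among 7 points:

d((-14, 8), (-1, -18)) = 29.0689
d((-14, 8), (15, 6)) = 29.0689
d((-14, 8), (14, -6)) = 31.305
d((-14, 8), (-4, 0)) = 12.8062
d((-14, 8), (10, 15)) = 25.0
d((-14, 8), (16, 11)) = 30.1496
d((-1, -18), (15, 6)) = 28.8444
d((-1, -18), (14, -6)) = 19.2094
d((-1, -18), (-4, 0)) = 18.2483
d((-1, -18), (10, 15)) = 34.7851
d((-1, -18), (16, 11)) = 33.6155
d((15, 6), (14, -6)) = 12.0416
d((15, 6), (-4, 0)) = 19.9249
d((15, 6), (10, 15)) = 10.2956
d((15, 6), (16, 11)) = 5.099 <-- minimum
d((14, -6), (-4, 0)) = 18.9737
d((14, -6), (10, 15)) = 21.3776
d((14, -6), (16, 11)) = 17.1172
d((-4, 0), (10, 15)) = 20.5183
d((-4, 0), (16, 11)) = 22.8254
d((10, 15), (16, 11)) = 7.2111

Closest pair: (15, 6) and (16, 11) with distance 5.099

The closest pair is (15, 6) and (16, 11) with Euclidean distance 5.099. For 7 points, brute-force pairwise comparison is shown above. For large n, the divide-and-conquer algorithm (sort by x, recurse on halves, check the dividing strip) achieves O(n log n).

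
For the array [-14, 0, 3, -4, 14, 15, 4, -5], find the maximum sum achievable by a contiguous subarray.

Using Kadane's algorithm on [-14, 0, 3, -4, 14, 15, 4, -5]:

Scanning through the array:
Position 1 (value 0): max_ending_here = 0, max_so_far = 0
Position 2 (value 3): max_ending_here = 3, max_so_far = 3
Position 3 (value -4): max_ending_here = -1, max_so_far = 3
Position 4 (value 14): max_ending_here = 14, max_so_far = 14
Position 5 (value 15): max_ending_here = 29, max_so_far = 29
Position 6 (value 4): max_ending_here = 33, max_so_far = 33
Position 7 (value -5): max_ending_here = 28, max_so_far = 33

Maximum subarray: [14, 15, 4]
Maximum sum: 33

The maximum subarray is [14, 15, 4] with sum 33. This subarray runs from index 4 to index 6.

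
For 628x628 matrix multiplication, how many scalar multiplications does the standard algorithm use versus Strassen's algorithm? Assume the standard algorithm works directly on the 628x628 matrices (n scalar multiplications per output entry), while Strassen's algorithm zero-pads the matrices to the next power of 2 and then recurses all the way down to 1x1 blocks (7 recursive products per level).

Matrix multiplication for 628x628 matrices:

Strassen's algorithm requires power-of-2 dimensions. Pad 628x628 to 1024x1024 (next power of 2).

Standard algorithm: 628^3 = 247673152 multiplications
Strassen's algorithm: 7^(log2(1024)) = 7^10 = 282475249 multiplications
Difference: 247673152 - 282475249 = -34802097 (Strassen uses MORE here due to padding overhead — for small or just-over-power-of-2 n, padding can outweigh the per-level savings)

Standard: 247673152 multiplications (628^3). Strassen: 282475249 multiplications (7^10, after padding to 1024x1024). Strassen reduces 8 recursive multiplications to 7 at each level.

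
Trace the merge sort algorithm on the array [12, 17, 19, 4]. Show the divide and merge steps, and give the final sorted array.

Merge sort trace:

Split: [12, 17, 19, 4] -> [12, 17] and [19, 4]
  Split: [12, 17] -> [12] and [17]
  Merge: [12] + [17] -> [12, 17]
  Split: [19, 4] -> [19] and [4]
  Merge: [19] + [4] -> [4, 19]
Merge: [12, 17] + [4, 19] -> [4, 12, 17, 19]

Final sorted array: [4, 12, 17, 19]

The merge sort proceeds by recursively splitting the array and merging sorted halves.
After all merges, the sorted array is [4, 12, 17, 19].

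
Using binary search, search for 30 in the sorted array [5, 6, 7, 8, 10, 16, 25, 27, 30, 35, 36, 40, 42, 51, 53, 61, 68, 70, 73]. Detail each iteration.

Binary search for 30 in [5, 6, 7, 8, 10, 16, 25, 27, 30, 35, 36, 40, 42, 51, 53, 61, 68, 70, 73]:

lo=0, hi=18, mid=9, arr[mid]=35 -> 35 > 30, search left half
lo=0, hi=8, mid=4, arr[mid]=10 -> 10 < 30, search right half
lo=5, hi=8, mid=6, arr[mid]=25 -> 25 < 30, search right half
lo=7, hi=8, mid=7, arr[mid]=27 -> 27 < 30, search right half
lo=8, hi=8, mid=8, arr[mid]=30 -> Found target at index 8!

Binary search finds 30 at index 8 after 5 comparisons. The search repeatedly halves the search space by comparing with the middle element.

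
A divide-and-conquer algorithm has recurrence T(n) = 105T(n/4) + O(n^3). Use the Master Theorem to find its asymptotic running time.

Master Theorem for T(n) = 105T(n/4) + O(n^3):

a = 105, b = 4, c = 3
log_b(a) = log_4(105) = 3.3571

Case 1: c = 3 < log_4(105) = 3.3571
T(n) = O(n^(log_4 105))

For T(n) = 105T(n/4) + O(n^3): log_4(105) = 3.3571. This is Case 1 of the Master Theorem (c < log_b(a), work dominated by leaves), giving O(n^(log_4 105)).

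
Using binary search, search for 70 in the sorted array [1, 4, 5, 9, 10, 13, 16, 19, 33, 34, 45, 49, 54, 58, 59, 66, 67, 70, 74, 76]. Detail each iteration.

Binary search for 70 in [1, 4, 5, 9, 10, 13, 16, 19, 33, 34, 45, 49, 54, 58, 59, 66, 67, 70, 74, 76]:

lo=0, hi=19, mid=9, arr[mid]=34 -> 34 < 70, search right half
lo=10, hi=19, mid=14, arr[mid]=59 -> 59 < 70, search right half
lo=15, hi=19, mid=17, arr[mid]=70 -> Found target at index 17!

Binary search finds 70 at index 17 after 3 comparisons. The search repeatedly halves the search space by comparing with the middle element.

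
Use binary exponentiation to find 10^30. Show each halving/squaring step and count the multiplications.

Computing 10^30 by squaring (build up from 10^1; each line after the first costs one multiplication):

10^1 = 10
10^2 = (10^1)^2 = 10^2 = 100
10^3 = 10 * 10^2 = 10 * 100 = 1000
10^6 = (10^3)^2 = 1000^2 = 1000000
10^7 = 10 * 10^6 = 10 * 1000000 = 10000000
10^14 = (10^7)^2 = 10000000^2 = 100000000000000
10^15 = 10 * 10^14 = 10 * 100000000000000 = 1000000000000000
10^30 = (10^15)^2 = 1000000000000000^2 = 1000000000000000000000000000000

Result: 1000000000000000000000000000000
Multiplications needed: 7 (7 lines after 10^1)

10^30 = 1000000000000000000000000000000. Using exponentiation by squaring, this requires 7 multiplications. The key idea: if the exponent is even, square the half-power; if odd, multiply by the base once.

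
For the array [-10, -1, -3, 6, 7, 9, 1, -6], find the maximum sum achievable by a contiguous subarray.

Using Kadane's algorithm on [-10, -1, -3, 6, 7, 9, 1, -6]:

Scanning through the array:
Position 1 (value -1): max_ending_here = -1, max_so_far = -1
Position 2 (value -3): max_ending_here = -3, max_so_far = -1
Position 3 (value 6): max_ending_here = 6, max_so_far = 6
Position 4 (value 7): max_ending_here = 13, max_so_far = 13
Position 5 (value 9): max_ending_here = 22, max_so_far = 22
Position 6 (value 1): max_ending_here = 23, max_so_far = 23
Position 7 (value -6): max_ending_here = 17, max_so_far = 23

Maximum subarray: [6, 7, 9, 1]
Maximum sum: 23

The maximum subarray is [6, 7, 9, 1] with sum 23. This subarray runs from index 3 to index 6.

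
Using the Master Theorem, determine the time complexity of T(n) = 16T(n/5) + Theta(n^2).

Master Theorem for T(n) = 16T(n/5) + O(n^2):

a = 16, b = 5, c = 2
log_b(a) = log_5(16) = 1.7227

Case 3: c = 2 > log_5(16) = 1.7227
T(n) = O(n^2) = O(n^2)

For T(n) = 16T(n/5) + O(n^2): log_5(16) = 1.7227. This is Case 3 of the Master Theorem (c > log_b(a), work dominated by root), giving O(n^2).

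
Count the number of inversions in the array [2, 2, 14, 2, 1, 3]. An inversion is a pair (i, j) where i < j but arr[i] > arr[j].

Finding inversions in [2, 2, 14, 2, 1, 3]:

(0, 4): arr[0]=2 > arr[4]=1
(1, 4): arr[1]=2 > arr[4]=1
(2, 3): arr[2]=14 > arr[3]=2
(2, 4): arr[2]=14 > arr[4]=1
(2, 5): arr[2]=14 > arr[5]=3
(3, 4): arr[3]=2 > arr[4]=1

Total inversions: 6

The array has 6 inversion(s): (0,4), (1,4), (2,3), (2,4), (2,5), (3,4). Each pair (i,j) satisfies i < j and arr[i] > arr[j].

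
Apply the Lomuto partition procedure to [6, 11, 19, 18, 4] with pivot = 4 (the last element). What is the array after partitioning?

Lomuto partition with pivot = 4:

Initial array: [6, 11, 19, 18, 4]

arr[0]=6 > 4: no swap
arr[1]=11 > 4: no swap
arr[2]=19 > 4: no swap
arr[3]=18 > 4: no swap

Place pivot at position 0: [4, 11, 19, 18, 6]
Pivot position: 0

After partitioning with pivot 4, the array becomes [4, 11, 19, 18, 6]. The pivot is placed at index 0. All elements to the left of the pivot are <= 4, and all elements to the right are > 4.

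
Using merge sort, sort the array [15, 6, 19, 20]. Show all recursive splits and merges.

Merge sort trace:

Split: [15, 6, 19, 20] -> [15, 6] and [19, 20]
  Split: [15, 6] -> [15] and [6]
  Merge: [15] + [6] -> [6, 15]
  Split: [19, 20] -> [19] and [20]
  Merge: [19] + [20] -> [19, 20]
Merge: [6, 15] + [19, 20] -> [6, 15, 19, 20]

Final sorted array: [6, 15, 19, 20]

The merge sort proceeds by recursively splitting the array and merging sorted halves.
After all merges, the sorted array is [6, 15, 19, 20].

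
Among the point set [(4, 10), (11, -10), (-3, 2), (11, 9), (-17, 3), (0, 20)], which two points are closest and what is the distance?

Computing all pairwise distances among 6 points:

d((4, 10), (11, -10)) = 21.1896
d((4, 10), (-3, 2)) = 10.6301
d((4, 10), (11, 9)) = 7.0711 <-- minimum
d((4, 10), (-17, 3)) = 22.1359
d((4, 10), (0, 20)) = 10.7703
d((11, -10), (-3, 2)) = 18.4391
d((11, -10), (11, 9)) = 19.0
d((11, -10), (-17, 3)) = 30.8707
d((11, -10), (0, 20)) = 31.9531
d((-3, 2), (11, 9)) = 15.6525
d((-3, 2), (-17, 3)) = 14.0357
d((-3, 2), (0, 20)) = 18.2483
d((11, 9), (-17, 3)) = 28.6356
d((11, 9), (0, 20)) = 15.5563
d((-17, 3), (0, 20)) = 24.0416

Closest pair: (4, 10) and (11, 9) with distance 7.0711

The closest pair is (4, 10) and (11, 9) with Euclidean distance 7.0711. For 6 points, brute-force pairwise comparison is shown above. For large n, the divide-and-conquer algorithm (sort by x, recurse on halves, check the dividing strip) achieves O(n log n).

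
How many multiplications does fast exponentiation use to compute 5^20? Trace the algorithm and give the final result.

Computing 5^20 by squaring (build up from 5^1; each line after the first costs one multiplication):

5^1 = 5
5^2 = (5^1)^2 = 5^2 = 25
5^4 = (5^2)^2 = 25^2 = 625
5^5 = 5 * 5^4 = 5 * 625 = 3125
5^10 = (5^5)^2 = 3125^2 = 9765625
5^20 = (5^10)^2 = 9765625^2 = 95367431640625

Result: 95367431640625
Multiplications needed: 5 (5 lines after 5^1)

5^20 = 95367431640625. Using exponentiation by squaring, this requires 5 multiplications. The key idea: if the exponent is even, square the half-power; if odd, multiply by the base once.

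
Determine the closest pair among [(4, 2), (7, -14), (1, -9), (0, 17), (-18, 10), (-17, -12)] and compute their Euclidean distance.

Computing all pairwise distances among 6 points:

d((4, 2), (7, -14)) = 16.2788
d((4, 2), (1, -9)) = 11.4018
d((4, 2), (0, 17)) = 15.5242
d((4, 2), (-18, 10)) = 23.4094
d((4, 2), (-17, -12)) = 25.2389
d((7, -14), (1, -9)) = 7.8102 <-- minimum
d((7, -14), (0, 17)) = 31.7805
d((7, -14), (-18, 10)) = 34.6554
d((7, -14), (-17, -12)) = 24.0832
d((1, -9), (0, 17)) = 26.0192
d((1, -9), (-18, 10)) = 26.8701
d((1, -9), (-17, -12)) = 18.2483
d((0, 17), (-18, 10)) = 19.3132
d((0, 17), (-17, -12)) = 33.6155
d((-18, 10), (-17, -12)) = 22.0227

Closest pair: (7, -14) and (1, -9) with distance 7.8102

The closest pair is (7, -14) and (1, -9) with Euclidean distance 7.8102. For 6 points, brute-force pairwise comparison is shown above. For large n, the divide-and-conquer algorithm (sort by x, recurse on halves, check the dividing strip) achieves O(n log n).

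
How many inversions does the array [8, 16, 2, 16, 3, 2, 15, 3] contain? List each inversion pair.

Finding inversions in [8, 16, 2, 16, 3, 2, 15, 3]:

(0, 2): arr[0]=8 > arr[2]=2
(0, 4): arr[0]=8 > arr[4]=3
(0, 5): arr[0]=8 > arr[5]=2
(0, 7): arr[0]=8 > arr[7]=3
(1, 2): arr[1]=16 > arr[2]=2
(1, 4): arr[1]=16 > arr[4]=3
(1, 5): arr[1]=16 > arr[5]=2
(1, 6): arr[1]=16 > arr[6]=15
(1, 7): arr[1]=16 > arr[7]=3
(3, 4): arr[3]=16 > arr[4]=3
(3, 5): arr[3]=16 > arr[5]=2
(3, 6): arr[3]=16 > arr[6]=15
(3, 7): arr[3]=16 > arr[7]=3
(4, 5): arr[4]=3 > arr[5]=2
(6, 7): arr[6]=15 > arr[7]=3

Total inversions: 15

The array has 15 inversion(s): (0,2), (0,4), (0,5), (0,7), (1,2), (1,4), (1,5), (1,6), (1,7), (3,4), (3,5), (3,6), (3,7), (4,5), (6,7). Each pair (i,j) satisfies i < j and arr[i] > arr[j].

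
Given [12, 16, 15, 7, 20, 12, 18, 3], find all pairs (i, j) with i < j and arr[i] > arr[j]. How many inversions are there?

Finding inversions in [12, 16, 15, 7, 20, 12, 18, 3]:

(0, 3): arr[0]=12 > arr[3]=7
(0, 7): arr[0]=12 > arr[7]=3
(1, 2): arr[1]=16 > arr[2]=15
(1, 3): arr[1]=16 > arr[3]=7
(1, 5): arr[1]=16 > arr[5]=12
(1, 7): arr[1]=16 > arr[7]=3
(2, 3): arr[2]=15 > arr[3]=7
(2, 5): arr[2]=15 > arr[5]=12
(2, 7): arr[2]=15 > arr[7]=3
(3, 7): arr[3]=7 > arr[7]=3
(4, 5): arr[4]=20 > arr[5]=12
(4, 6): arr[4]=20 > arr[6]=18
(4, 7): arr[4]=20 > arr[7]=3
(5, 7): arr[5]=12 > arr[7]=3
(6, 7): arr[6]=18 > arr[7]=3

Total inversions: 15

The array has 15 inversion(s): (0,3), (0,7), (1,2), (1,3), (1,5), (1,7), (2,3), (2,5), (2,7), (3,7), (4,5), (4,6), (4,7), (5,7), (6,7). Each pair (i,j) satisfies i < j and arr[i] > arr[j].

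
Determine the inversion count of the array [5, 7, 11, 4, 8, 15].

Finding inversions in [5, 7, 11, 4, 8, 15]:

(0, 3): arr[0]=5 > arr[3]=4
(1, 3): arr[1]=7 > arr[3]=4
(2, 3): arr[2]=11 > arr[3]=4
(2, 4): arr[2]=11 > arr[4]=8

Total inversions: 4

The array has 4 inversion(s): (0,3), (1,3), (2,3), (2,4). Each pair (i,j) satisfies i < j and arr[i] > arr[j].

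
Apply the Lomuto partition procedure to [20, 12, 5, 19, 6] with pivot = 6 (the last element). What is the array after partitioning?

Lomuto partition with pivot = 6:

Initial array: [20, 12, 5, 19, 6]

arr[0]=20 > 6: no swap
arr[1]=12 > 6: no swap
arr[2]=5 <= 6: swap with position 0, array becomes [5, 12, 20, 19, 6]
arr[3]=19 > 6: no swap

Place pivot at position 1: [5, 6, 20, 19, 12]
Pivot position: 1

After partitioning with pivot 6, the array becomes [5, 6, 20, 19, 12]. The pivot is placed at index 1. All elements to the left of the pivot are <= 6, and all elements to the right are > 6.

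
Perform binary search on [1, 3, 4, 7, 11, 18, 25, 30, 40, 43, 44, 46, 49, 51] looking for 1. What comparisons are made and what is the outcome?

Binary search for 1 in [1, 3, 4, 7, 11, 18, 25, 30, 40, 43, 44, 46, 49, 51]:

lo=0, hi=13, mid=6, arr[mid]=25 -> 25 > 1, search left half
lo=0, hi=5, mid=2, arr[mid]=4 -> 4 > 1, search left half
lo=0, hi=1, mid=0, arr[mid]=1 -> Found target at index 0!

Binary search finds 1 at index 0 after 3 comparisons. The search repeatedly halves the search space by comparing with the middle element.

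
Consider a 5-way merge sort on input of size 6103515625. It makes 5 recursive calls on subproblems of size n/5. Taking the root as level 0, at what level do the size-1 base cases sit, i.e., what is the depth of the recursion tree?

For divide and conquer with division factor 5:

Problem sizes at each level:
Level 0: 6103515625
Level 1: 1220703125
Level 2: 244140625
Level 3: 48828125
Level 4: 9765625
Level 5: 1953125
Level 6: 390625
Level 7: 78125
Level 8: 15625
Level 9: 3125
Level 10: 625
Level 11: 125
Level 12: 25
Level 13: 5
Level 14: 1

The root is level 0 and the size-1 base case is level 14 (the tree spans levels 0 through 14, i.e. 15 levels counting the root), so the depth is the number of divisions: log_5(6103515625) = 14

The recursion tree depth is log_5(6103515625) = 14. At each level, the problem size is divided by 5, so it takes 14 divisions to reduce to a base case of size 1. The algorithm makes 5 recursive calls at each level.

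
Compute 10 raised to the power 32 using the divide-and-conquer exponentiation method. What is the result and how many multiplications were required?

Computing 10^32 by squaring (build up from 10^1; each line after the first costs one multiplication):

10^1 = 10
10^2 = (10^1)^2 = 10^2 = 100
10^4 = (10^2)^2 = 100^2 = 10000
10^8 = (10^4)^2 = 10000^2 = 100000000
10^16 = (10^8)^2 = 100000000^2 = 10000000000000000
10^32 = (10^16)^2 = 10000000000000000^2 = 100000000000000000000000000000000

Result: 100000000000000000000000000000000
Multiplications needed: 5 (5 lines after 10^1)

10^32 = 100000000000000000000000000000000. Using exponentiation by squaring, this requires 5 multiplications. The key idea: if the exponent is even, square the half-power; if odd, multiply by the base once.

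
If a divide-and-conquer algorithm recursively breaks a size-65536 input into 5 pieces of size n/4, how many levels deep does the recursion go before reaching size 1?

For divide and conquer with division factor 4:

Problem sizes at each level:
Level 0: 65536
Level 1: 16384
Level 2: 4096
Level 3: 1024
Level 4: 256
Level 5: 64
Level 6: 16
Level 7: 4
Level 8: 1

The root is level 0 and the size-1 base case is level 8 (the tree spans levels 0 through 8, i.e. 9 levels counting the root), so the depth is the number of divisions: log_4(65536) = 8

The recursion tree depth is log_4(65536) = 8. At each level, the problem size is divided by 4, so it takes 8 divisions to reduce to a base case of size 1. The algorithm makes 5 recursive calls at each level.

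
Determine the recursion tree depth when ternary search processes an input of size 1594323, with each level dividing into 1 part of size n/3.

For divide and conquer with division factor 3:

Problem sizes at each level:
Level 0: 1594323
Level 1: 531441
Level 2: 177147
Level 3: 59049
Level 4: 19683
Level 5: 6561
Level 6: 2187
Level 7: 729
Level 8: 243
Level 9: 81
Level 10: 27
Level 11: 9
Level 12: 3
Level 13: 1

The root is level 0 and the size-1 base case is level 13 (the tree spans levels 0 through 13, i.e. 14 levels counting the root), so the depth is the number of divisions: log_3(1594323) = 13

The recursion tree depth is log_3(1594323) = 13. At each level, the problem size is divided by 3, so it takes 13 divisions to reduce to a base case of size 1. The algorithm makes 1 recursive call at each level.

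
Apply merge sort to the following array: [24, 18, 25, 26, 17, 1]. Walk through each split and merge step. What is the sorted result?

Merge sort trace:

Split: [24, 18, 25, 26, 17, 1] -> [24, 18, 25] and [26, 17, 1]
  Split: [24, 18, 25] -> [24] and [18, 25]
    Split: [18, 25] -> [18] and [25]
    Merge: [18] + [25] -> [18, 25]
  Merge: [24] + [18, 25] -> [18, 24, 25]
  Split: [26, 17, 1] -> [26] and [17, 1]
    Split: [17, 1] -> [17] and [1]
    Merge: [17] + [1] -> [1, 17]
  Merge: [26] + [1, 17] -> [1, 17, 26]
Merge: [18, 24, 25] + [1, 17, 26] -> [1, 17, 18, 24, 25, 26]

Final sorted array: [1, 17, 18, 24, 25, 26]

The merge sort proceeds by recursively splitting the array and merging sorted halves.
After all merges, the sorted array is [1, 17, 18, 24, 25, 26].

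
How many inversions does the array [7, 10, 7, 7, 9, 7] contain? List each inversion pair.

Finding inversions in [7, 10, 7, 7, 9, 7]:

(1, 2): arr[1]=10 > arr[2]=7
(1, 3): arr[1]=10 > arr[3]=7
(1, 4): arr[1]=10 > arr[4]=9
(1, 5): arr[1]=10 > arr[5]=7
(4, 5): arr[4]=9 > arr[5]=7

Total inversions: 5

The array has 5 inversion(s): (1,2), (1,3), (1,4), (1,5), (4,5). Each pair (i,j) satisfies i < j and arr[i] > arr[j].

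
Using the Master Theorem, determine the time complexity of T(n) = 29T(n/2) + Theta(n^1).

Master Theorem for T(n) = 29T(n/2) + O(n^1):

a = 29, b = 2, c = 1
log_b(a) = log_2(29) = 4.8580

Case 1: c = 1 < log_2(29) = 4.8580
T(n) = O(n^(log_2 29))

For T(n) = 29T(n/2) + O(n^1): log_2(29) = 4.8580. This is Case 1 of the Master Theorem (c < log_b(a), work dominated by leaves), giving O(n^(log_2 29)).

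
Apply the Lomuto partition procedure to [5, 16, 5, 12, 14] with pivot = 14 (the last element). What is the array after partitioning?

Lomuto partition with pivot = 14:

Initial array: [5, 16, 5, 12, 14]

arr[0]=5 <= 14: swap with position 0, array becomes [5, 16, 5, 12, 14]
arr[1]=16 > 14: no swap
arr[2]=5 <= 14: swap with position 1, array becomes [5, 5, 16, 12, 14]
arr[3]=12 <= 14: swap with position 2, array becomes [5, 5, 12, 16, 14]

Place pivot at position 3: [5, 5, 12, 14, 16]
Pivot position: 3

After partitioning with pivot 14, the array becomes [5, 5, 12, 14, 16]. The pivot is placed at index 3. All elements to the left of the pivot are <= 14, and all elements to the right are > 14.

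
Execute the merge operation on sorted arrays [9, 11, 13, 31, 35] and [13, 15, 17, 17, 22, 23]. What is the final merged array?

Merging process:

Compare 9 vs 13: take 9 from left. Merged: [9]
Compare 11 vs 13: take 11 from left. Merged: [9, 11]
Compare 13 vs 13: take 13 from left. Merged: [9, 11, 13]
Compare 31 vs 13: take 13 from right. Merged: [9, 11, 13, 13]
Compare 31 vs 15: take 15 from right. Merged: [9, 11, 13, 13, 15]
Compare 31 vs 17: take 17 from right. Merged: [9, 11, 13, 13, 15, 17]
Compare 31 vs 17: take 17 from right. Merged: [9, 11, 13, 13, 15, 17, 17]
Compare 31 vs 22: take 22 from right. Merged: [9, 11, 13, 13, 15, 17, 17, 22]
Compare 31 vs 23: take 23 from right. Merged: [9, 11, 13, 13, 15, 17, 17, 22, 23]
Append remaining from left: [31, 35]. Merged: [9, 11, 13, 13, 15, 17, 17, 22, 23, 31, 35]

Final merged array: [9, 11, 13, 13, 15, 17, 17, 22, 23, 31, 35]
Total comparisons: 9

The merged array is [9, 11, 13, 13, 15, 17, 17, 22, 23, 31, 35], requiring 9 comparisons. The merge step runs in O(n) time where n is the total number of elements.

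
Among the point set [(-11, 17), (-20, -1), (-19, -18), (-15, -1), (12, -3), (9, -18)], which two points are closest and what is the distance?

Computing all pairwise distances among 6 points:

d((-11, 17), (-20, -1)) = 20.1246
d((-11, 17), (-19, -18)) = 35.9026
d((-11, 17), (-15, -1)) = 18.4391
d((-11, 17), (12, -3)) = 30.4795
d((-11, 17), (9, -18)) = 40.3113
d((-20, -1), (-19, -18)) = 17.0294
d((-20, -1), (-15, -1)) = 5.0 <-- minimum
d((-20, -1), (12, -3)) = 32.0624
d((-20, -1), (9, -18)) = 33.6155
d((-19, -18), (-15, -1)) = 17.4642
d((-19, -18), (12, -3)) = 34.4384
d((-19, -18), (9, -18)) = 28.0
d((-15, -1), (12, -3)) = 27.074
d((-15, -1), (9, -18)) = 29.4109
d((12, -3), (9, -18)) = 15.2971

Closest pair: (-20, -1) and (-15, -1) with distance 5.0

The closest pair is (-20, -1) and (-15, -1) with Euclidean distance 5.0. For 6 points, brute-force pairwise comparison is shown above. For large n, the divide-and-conquer algorithm (sort by x, recurse on halves, check the dividing strip) achieves O(n log n).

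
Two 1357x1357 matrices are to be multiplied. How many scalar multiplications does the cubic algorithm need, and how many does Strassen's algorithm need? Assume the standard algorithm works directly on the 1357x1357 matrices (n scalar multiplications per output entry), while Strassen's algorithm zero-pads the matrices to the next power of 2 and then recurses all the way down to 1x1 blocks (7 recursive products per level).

Matrix multiplication for 1357x1357 matrices:

Strassen's algorithm requires power-of-2 dimensions. Pad 1357x1357 to 2048x2048 (next power of 2).

Standard algorithm: 1357^3 = 2498846293 multiplications
Strassen's algorithm: 7^(log2(2048)) = 7^11 = 1977326743 multiplications
Savings: 2498846293 - 1977326743 = 521519550 multiplications

Standard: 2498846293 multiplications (1357^3). Strassen: 1977326743 multiplications (7^11, after padding to 2048x2048). Strassen reduces 8 recursive multiplications to 7 at each level.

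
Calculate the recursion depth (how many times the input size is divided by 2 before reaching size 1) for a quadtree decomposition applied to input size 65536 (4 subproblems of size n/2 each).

For divide and conquer with division factor 2:

Problem sizes at each level:
Level 0: 65536
Level 1: 32768
Level 2: 16384
Level 3: 8192
Level 4: 4096
Level 5: 2048
Level 6: 1024
Level 7: 512
Level 8: 256
Level 9: 128
Level 10: 64
Level 11: 32
Level 12: 16
Level 13: 8
Level 14: 4
Level 15: 2
Level 16: 1

The root is level 0 and the size-1 base case is level 16 (the tree spans levels 0 through 16, i.e. 17 levels counting the root), so the depth is the number of divisions: log_2(65536) = 16

The recursion tree depth is log_2(65536) = 16. At each level, the problem size is divided by 2, so it takes 16 divisions to reduce to a base case of size 1. The algorithm makes 4 recursive calls at each level.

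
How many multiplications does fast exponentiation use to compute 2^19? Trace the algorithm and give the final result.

Computing 2^19 by squaring (build up from 2^1; each line after the first costs one multiplication):

2^1 = 2
2^2 = (2^1)^2 = 2^2 = 4
2^4 = (2^2)^2 = 4^2 = 16
2^8 = (2^4)^2 = 16^2 = 256
2^9 = 2 * 2^8 = 2 * 256 = 512
2^18 = (2^9)^2 = 512^2 = 262144
2^19 = 2 * 2^18 = 2 * 262144 = 524288

Result: 524288
Multiplications needed: 6 (6 lines after 2^1)

2^19 = 524288. Using exponentiation by squaring, this requires 6 multiplications. The key idea: if the exponent is even, square the half-power; if odd, multiply by the base once.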